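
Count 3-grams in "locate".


Word: "locate" (length 6)
Number of 3-grams = length - 3 + 1 = 6 - 3 + 1
= 4


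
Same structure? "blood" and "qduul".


Pattern of "blood": [0, 1, 2, 2, 3]
Pattern of "qduul": [0, 1, 2, 2, 3]
Patterns match
Same pattern = Yes


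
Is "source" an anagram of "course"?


Word 1: "course" → sorted: ceorsu
Word 2: "source" → sorted: ceorsu
Same letters? ceorsu == ceorsu
Anagram = Yes


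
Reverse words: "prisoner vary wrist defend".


Original: "prisoner vary wrist defend"
Words (1..n): prisoner | vary | wrist | defend
Reversed (n..1): defend | wrist | vary | prisoner
Result = "defend wrist vary prisoner"


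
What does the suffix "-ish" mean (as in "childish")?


Suffix: -ish
As in: childish -> child + -ish
Meaning = somewhat / having the qualities of


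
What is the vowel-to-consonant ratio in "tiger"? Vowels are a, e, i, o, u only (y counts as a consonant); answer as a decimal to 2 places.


Word: "tiger"
Vowels (a,e,i,o,u): 2
Consonants: 3
Ratio = 2/3
= 0.67


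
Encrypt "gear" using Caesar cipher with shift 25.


Word: "gear"
Shift: 25
Each letter → (letter + shift) mod 26:
  'g' (6) + 25 = 5 → 'f'
  'e' (4) + 25 = 3 → 'd'
  'a' (0) + 25 = 25 → 'z'
  'r' (17) + 25 = 16 → 'q'
Result = "fdzq"


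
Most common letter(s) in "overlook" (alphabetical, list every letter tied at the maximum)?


Word: "overlook"
Letter counts:
  'e': 1
  'k': 1
  'l': 1
  'o': 3
  'r': 1
  'v': 1
Maximum count = 3
Most frequent = 'o' (3 times each)


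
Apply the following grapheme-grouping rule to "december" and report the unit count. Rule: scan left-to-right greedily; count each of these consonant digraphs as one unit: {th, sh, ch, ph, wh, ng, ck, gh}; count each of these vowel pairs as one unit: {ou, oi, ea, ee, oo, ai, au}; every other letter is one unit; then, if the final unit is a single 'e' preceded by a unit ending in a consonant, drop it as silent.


Word: "december" (8 letters)
Left-to-right scan:
  [1] 'd' (letter)
  [2] 'e' (letter)
  [3] 'c' (letter)
  [4] 'e' (letter)
  [5] 'm' (letter)
  [6] 'b' (letter)
  [7] 'e' (letter)
  [8] 'r' (letter)
Units from scan: 8
Sound units = 8 units


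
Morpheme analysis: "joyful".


Word: "joyful"
Morphemes: joy | -ful
Each morpheme carries meaning
= 2 morphemes


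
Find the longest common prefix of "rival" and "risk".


Word 1: "rival"
Word 2: "risk"
Comparing from start:
  Pos 0: 'r' == 'r'
  Pos 1: 'i' == 'i'
  Pos 2: 'v' != 's' (stop)
LCP = "ri" (length 2)


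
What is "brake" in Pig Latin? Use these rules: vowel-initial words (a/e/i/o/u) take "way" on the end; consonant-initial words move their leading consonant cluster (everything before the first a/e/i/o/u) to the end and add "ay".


Word: "brake"
Starts with consonant(s) → move to end, add 'ay'
Consonant cluster: "br"
Pig Latin = "akebray"


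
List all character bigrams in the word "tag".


Word: "tag" (length 3)
Number of bigrams = 3 - 2 + 1 = 2
  Position 0: "ta"
  Position 1: "ag"
Bigrams = "ta", "ag"


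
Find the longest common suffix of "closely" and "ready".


Word 1: "closely"
Word 2: "ready"
Comparing from end:
  Pos -1: 'y' == 'y'
  Pos -2: 'l' != 'd' (stop)
LCS = "y" (length 1)


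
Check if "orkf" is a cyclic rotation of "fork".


Word: "fork", Candidate: "orkf"
Method: check if candidate is substring of word+word
"forkfork" contains "orkf"? Yes
Is rotation = Yes


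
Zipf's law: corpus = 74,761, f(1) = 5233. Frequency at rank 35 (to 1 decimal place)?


Zipf's law: f(r) = f(1) / r
f(1) = 5233
f(35) = 5233 / 35
= 149.5 occurrences


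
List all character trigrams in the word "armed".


Word: "armed" (length 5)
Number of trigrams = 5 - 3 + 1 = 3
  Position 0: "arm"
  Position 1: "rme"
  Position 2: "med"
Trigrams = "arm", "rme", "med"


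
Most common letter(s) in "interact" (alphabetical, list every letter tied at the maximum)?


Word: "interact"
Letter counts:
  'a': 1
  'c': 1
  'e': 1
  'i': 1
  'n': 1
  'r': 1
  't': 2
Maximum count = 2
Most frequent = 't' (2 times each)


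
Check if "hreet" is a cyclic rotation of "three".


Word: "three", Candidate: "hreet"
Method: check if candidate is substring of word+word
"threethree" contains "hreet"? Yes
Is rotation = Yes


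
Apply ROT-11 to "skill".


Word: "skill"
Shift: 11
Each letter → (letter + shift) mod 26:
  's' (18) + 11 = 3 → 'd'
  'k' (10) + 11 = 21 → 'v'
  'i' (8) + 11 = 19 → 't'
  'l' (11) + 11 = 22 → 'w'
  'l' (11) + 11 = 22 → 'w'
Result = "dvtww"


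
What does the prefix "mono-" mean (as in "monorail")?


Prefix: mono-
Example: monorail (mono- + rail)
Meaning = one


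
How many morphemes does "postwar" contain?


Word: "postwar"
Morphemes: post- / war
Each morpheme carries meaning
= 2 morphemes


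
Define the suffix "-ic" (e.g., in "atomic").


Suffix: -ic
Example: atomic (atom + -ic)
Meaning = relating to


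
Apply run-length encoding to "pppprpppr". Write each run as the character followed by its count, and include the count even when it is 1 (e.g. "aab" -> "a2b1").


String: "pppprpppr"
Scanning for consecutive runs:
  'p' x 4
  'r' x 1
  'p' x 3
  'r' x 1
RLE = "p4r1p3r1"


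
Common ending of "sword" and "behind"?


Word 1: "sword"
Word 2: "behind"
Comparing from end:
  Pos -1: 'd' == 'd'
  Pos -2: 'r' != 'n' (stop)
LCS = "d" (length 1)


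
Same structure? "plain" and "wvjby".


Pattern of "plain": [0, 1, 2, 3, 4]
Pattern of "wvjby": [0, 1, 2, 3, 4]
Patterns match
Same pattern = Yes


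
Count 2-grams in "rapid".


Word: "rapid" (length 5)
Number of 2-grams = length - 2 + 1 = 5 - 2 + 1
= 4


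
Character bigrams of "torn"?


Word: "torn" (length 4)
Number of bigrams = 4 - 2 + 1 = 3
  Position 0: "to"
  Position 1: "or"
  Position 2: "rn"
Bigrams = "to", "or", "rn"


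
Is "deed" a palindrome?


Word: "deed"
Reversed: "deed"
Forward == Backward? deed == deed
Palindrome = Yes


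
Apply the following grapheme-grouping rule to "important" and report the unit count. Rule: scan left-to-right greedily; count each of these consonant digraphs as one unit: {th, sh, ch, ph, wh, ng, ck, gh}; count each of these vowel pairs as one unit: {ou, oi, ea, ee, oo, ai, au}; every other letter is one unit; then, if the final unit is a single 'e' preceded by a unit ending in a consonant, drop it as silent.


Word: "important" (9 letters)
Left-to-right scan:
  1. 'i' (letter)
  2. 'm' (letter)
  3. 'p' (letter)
  4. 'o' (letter)
  5. 'r' (letter)
  6. 't' (letter)
  7. 'a' (letter)
  8. 'n' (letter)
  9. 't' (letter)
Units from scan: 9
Sound units = 9 units


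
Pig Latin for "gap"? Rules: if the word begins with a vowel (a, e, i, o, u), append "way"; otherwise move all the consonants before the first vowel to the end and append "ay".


Word: "gap"
Starts with consonant(s) → move to end, add 'ay'
Consonant cluster: "g"
Pig Latin = "apgay"


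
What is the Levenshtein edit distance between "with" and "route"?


Word 1: "with" (length 4)
Word 2: "route" (length 5)
One optimal edit sequence (insert/delete/substitute each cost 1):
  1. insert 'r'  (+1)
  2. substitute 'w' -> 'o'  (+1)
  3. substitute 'i' -> 'u'  (+1)
  4. keep 't'
  5. substitute 'h' -> 'e'  (+1)
Total edit operations: 4
Edit distance = 4


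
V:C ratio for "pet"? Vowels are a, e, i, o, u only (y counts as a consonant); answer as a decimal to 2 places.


Word: "pet"
Vowels (a,e,i,o,u): 1
Consonants: 2
Ratio = 1/2
= 0.50


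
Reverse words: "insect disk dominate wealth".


Original: "insect disk dominate wealth"
Words (1..n): insect | disk | dominate | wealth
Reversed (n..1): wealth | dominate | disk | insect
Result = "wealth dominate disk insect"


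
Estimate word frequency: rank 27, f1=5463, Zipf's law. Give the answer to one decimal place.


Zipf's law: f(r) = f(1) / r
f(1) = 5463
f(27) = 5463 / 27
= 202.3 occurrences


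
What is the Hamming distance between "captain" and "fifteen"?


Comparing character by character (same length = 7):
  Pos 0: 'c' vs 'f' !=
  Pos 1: 'a' vs 'i' !=
  Pos 2: 'p' vs 'f' !=
  Pos 3: 't' vs 't' =
  Pos 4: 'a' vs 'e' !=
  Pos 5: 'i' vs 'e' !=
  Pos 6: 'n' vs 'n' =
Hamming distance = 5


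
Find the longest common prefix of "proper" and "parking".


Word 1: "proper"
Word 2: "parking"
Comparing from start:
  Pos 0: 'p' == 'p'
  Pos 1: 'r' != 'a' (stop)
LCP = "p" (length 1)


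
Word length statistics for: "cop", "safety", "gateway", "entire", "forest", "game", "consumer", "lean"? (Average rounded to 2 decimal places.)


Lengths: "cop"=3, "safety"=6, "gateway"=7, "entire"=6, "forest"=6, "game"=4, "consumer"=8, "lean"=4
Sum = 44, Count = 8
Average = 44/8 = 5.50
= avg=5.50, min=3, max=8


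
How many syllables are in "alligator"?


Word: "alligator"
Syllable breakdown: al / li / ga / tor
Counting: 4 parts
= 4 syllables


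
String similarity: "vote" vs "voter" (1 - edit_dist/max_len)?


Word 1: "vote" (length 4)
Word 2: "voter" (length 5)
One optimal edit sequence:
  1. keep 'v'
  2. keep 'o'
  3. keep 't'
  4. keep 'e'
  5. insert 'r'  (+1)
Edit distance = 1
Max length = max(4, 5) = 5
Similarity = 1 - 1/5
= 0.8000


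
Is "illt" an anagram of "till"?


Word 1: "till" → sorted: illt
Word 2: "illt" → sorted: illt
Same letters? illt == illt
Anagram = Yes


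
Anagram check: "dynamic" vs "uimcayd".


Word 1: "dynamic" → sorted: acdimny
Word 2: "uimcayd" → sorted: acdimuy
Same letters? acdimny != acdimuy
Anagram = No


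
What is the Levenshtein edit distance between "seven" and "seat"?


Word 1: "seven" (length 5)
Word 2: "seat" (length 4)
One optimal edit sequence (insert/delete/substitute each cost 1):
  1. keep 's'
  2. keep 'e'
  3. delete 'v'  (+1)
  4. substitute 'e' -> 'a'  (+1)
  5. substitute 'n' -> 't'  (+1)
Total edit operations: 3
Edit distance = 3


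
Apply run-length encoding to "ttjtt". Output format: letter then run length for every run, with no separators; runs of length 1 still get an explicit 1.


String: "ttjtt"
Scanning for consecutive runs:
  't' x 2
  'j' x 1
  't' x 2
RLE = "t2j1t2"


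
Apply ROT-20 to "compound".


Word: "compound"
Shift: 20
Each letter → (letter + shift) mod 26:
  'c' (2) + 20 = 22 → 'w'
  'o' (14) + 20 = 8 → 'i'
  'm' (12) + 20 = 6 → 'g'
  'p' (15) + 20 = 9 → 'j'
  'o' (14) + 20 = 8 → 'i'
  'u' (20) + 20 = 14 → 'o'
  'n' (13) + 20 = 7 → 'h'
  'd' (3) + 20 = 23 → 'x'
Result = "wigjiohx"


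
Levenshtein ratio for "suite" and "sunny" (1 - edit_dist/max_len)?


Word 1: "suite" (length 5)
Word 2: "sunny" (length 5)
One optimal edit sequence:
  1. keep 's'
  2. keep 'u'
  3. substitute 'i' -> 'n'  (+1)
  4. substitute 't' -> 'n'  (+1)
  5. substitute 'e' -> 'y'  (+1)
Edit distance = 3
Max length = max(5, 5) = 5
Similarity = 1 - 3/5
= 0.4000


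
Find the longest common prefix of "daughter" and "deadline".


Word 1: "daughter"
Word 2: "deadline"
Comparing from start:
  Pos 0: 'd' == 'd'
  Pos 1: 'a' != 'e' (stop)
LCP = "d" (length 1)


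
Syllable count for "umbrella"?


Word: "umbrella"
Syllable breakdown: um · brel · la
Counting: 3 parts
= 3 syllables


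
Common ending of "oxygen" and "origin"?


Word 1: "oxygen"
Word 2: "origin"
Comparing from end:
  Pos -1: 'n' == 'n'
  Pos -2: 'e' != 'i' (stop)
LCS = "n" (length 1)


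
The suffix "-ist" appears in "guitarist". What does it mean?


Suffix: -ist
Example: guitarist (guitar + -ist)
Meaning = one who practices


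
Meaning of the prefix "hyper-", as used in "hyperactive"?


Prefix: hyper-
Example: hyperactive (hyper- + active)
Meaning = over / excessive


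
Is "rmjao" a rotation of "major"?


Word: "major", Candidate: "rmjao"
Method: check if candidate is substring of word+word
"majormajor" contains "rmjao"? No
Is rotation = No


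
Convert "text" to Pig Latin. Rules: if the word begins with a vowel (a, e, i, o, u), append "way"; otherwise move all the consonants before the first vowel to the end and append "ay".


Word: "text"
Starts with consonant(s) → move to end, add 'ay'
Consonant cluster: "t"
Pig Latin = "exttay"


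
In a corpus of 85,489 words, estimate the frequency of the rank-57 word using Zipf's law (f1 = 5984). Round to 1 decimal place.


Zipf's law: f(r) = f(1) / r
f(1) = 5984
f(57) = 5984 / 57
= 105.0 occurrences


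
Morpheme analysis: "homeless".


Word: "homeless"
Morphemes: home | -less
Each morpheme carries meaning
= 2 morphemes


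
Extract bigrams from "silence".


Word: "silence" (length 7)
Number of bigrams = 7 - 2 + 1 = 6
  Position 0: "si"
  Position 1: "il"
  Position 2: "le"
  Position 3: "en"
  Position 4: "nc"
  Position 5: "ce"
Bigrams = "si", "il", "le", "en", "nc", "ce"


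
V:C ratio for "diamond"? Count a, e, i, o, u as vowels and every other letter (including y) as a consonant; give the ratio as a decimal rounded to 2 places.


Word: "diamond"
Vowels (a,e,i,o,u): 3
Consonants: 4
Ratio = 3/4
= 0.75


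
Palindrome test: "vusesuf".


Word: "vusesuf"
Reversed: "fusesuv"
Forward == Backward? vusesuf != fusesuv
Palindrome = No


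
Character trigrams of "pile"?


Word: "pile" (length 4)
Number of trigrams = 4 - 3 + 1 = 2
  Position 0: "pil"
  Position 1: "ile"
Trigrams = "pil", "ile"


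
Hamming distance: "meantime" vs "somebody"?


Comparing character by character (same length = 8):
  Pos 0: 'm' vs 's' !=
  Pos 1: 'e' vs 'o' !=
  Pos 2: 'a' vs 'm' !=
  Pos 3: 'n' vs 'e' !=
  Pos 4: 't' vs 'b' !=
  Pos 5: 'i' vs 'o' !=
  Pos 6: 'm' vs 'd' !=
  Pos 7: 'e' vs 'y' !=
Hamming distance = 8


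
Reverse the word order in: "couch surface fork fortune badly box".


Original: "couch surface fork fortune badly box"
Words (1..n): couch | surface | fork | fortune | badly | box
Reversed (n..1): box | badly | fortune | fork | surface | couch
Result = "box badly fortune fork surface couch"


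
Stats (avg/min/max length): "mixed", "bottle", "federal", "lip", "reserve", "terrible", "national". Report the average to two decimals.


Lengths: "mixed"=5, "bottle"=6, "federal"=7, "lip"=3, "reserve"=7, "terrible"=8, "national"=8
Sum = 44, Count = 7
Average = 44/7 = 6.29
= avg=6.29, min=3, max=8


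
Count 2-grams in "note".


Word: "note" (length 4)
Number of 2-grams = length - 2 + 1 = 4 - 2 + 1
= 3


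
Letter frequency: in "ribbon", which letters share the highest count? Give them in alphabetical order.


Word: "ribbon"
Letter counts:
  'b': 2
  'i': 1
  'n': 1
  'o': 1
  'r': 1
Maximum count = 2
Most frequent = 'b' (2 times each)


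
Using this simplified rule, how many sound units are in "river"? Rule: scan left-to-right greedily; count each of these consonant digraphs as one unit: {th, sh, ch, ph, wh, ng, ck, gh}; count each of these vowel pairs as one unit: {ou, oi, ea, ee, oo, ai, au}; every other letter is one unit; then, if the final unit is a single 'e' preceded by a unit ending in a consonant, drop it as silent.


Word: "river" (5 letters)
Left-to-right scan:
  [1] 'r' (letter)
  [2] 'i' (letter)
  [3] 'v' (letter)
  [4] 'e' (letter)
  [5] 'r' (letter)
Units from scan: 5
Sound units = 5 units


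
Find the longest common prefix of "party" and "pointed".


Word 1: "party"
Word 2: "pointed"
Comparing from start:
  Pos 0: 'p' == 'p'
  Pos 1: 'a' != 'o' (stop)
LCP = "p" (length 1)


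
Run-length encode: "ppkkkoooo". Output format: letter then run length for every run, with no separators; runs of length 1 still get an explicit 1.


String: "ppkkkoooo"
Scanning for consecutive runs:
  'p' x 2
  'k' x 3
  'o' x 4
RLE = "p2k3o4"


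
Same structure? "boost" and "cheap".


Pattern of "boost": [0, 1, 1, 2, 3]
Pattern of "cheap": [0, 1, 2, 3, 4]
Patterns do not match
Same pattern = No


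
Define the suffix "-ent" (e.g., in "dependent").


Suffix: -ent
Example: dependent = depend + -ent
Meaning = one who / that which


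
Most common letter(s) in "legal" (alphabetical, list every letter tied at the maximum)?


Word: "legal"
Letter counts:
  'a': 1
  'e': 1
  'g': 1
  'l': 2
Maximum count = 2
Most frequent = 'l' (2 times each)


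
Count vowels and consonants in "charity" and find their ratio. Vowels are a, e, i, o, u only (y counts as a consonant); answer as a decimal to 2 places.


Word: "charity"
Vowels (a,e,i,o,u): 2
Consonants: 5
Ratio = 2/5
= 0.40


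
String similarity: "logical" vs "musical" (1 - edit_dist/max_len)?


Word 1: "logical" (length 7)
Word 2: "musical" (length 7)
One optimal edit sequence:
  1. substitute 'l' -> 'm'  (+1)
  2. substitute 'o' -> 'u'  (+1)
  3. substitute 'g' -> 's'  (+1)
  4. keep 'i'
  5. keep 'c'
  6. keep 'a'
  7. keep 'l'
Edit distance = 3
Max length = max(7, 7) = 7
Similarity = 1 - 3/7
= 0.5714


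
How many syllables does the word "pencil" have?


Word: "pencil"
Syllable breakdown: pen / cil
Counting: 2 parts
= 2 syllables


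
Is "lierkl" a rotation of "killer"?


Word: "killer", Candidate: "lierkl"
Method: check if candidate is substring of word+word
"killerkiller" contains "lierkl"? No
Is rotation = No


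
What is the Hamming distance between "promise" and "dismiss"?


Comparing character by character (same length = 7):
  Pos 0: 'p' vs 'd' !=
  Pos 1: 'r' vs 'i' !=
  Pos 2: 'o' vs 's' !=
  Pos 3: 'm' vs 'm' =
  Pos 4: 'i' vs 'i' =
  Pos 5: 's' vs 's' =
  Pos 6: 'e' vs 's' !=
Hamming distance = 4


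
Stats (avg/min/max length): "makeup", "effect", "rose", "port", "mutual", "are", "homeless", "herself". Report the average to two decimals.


Lengths: "makeup"=6, "effect"=6, "rose"=4, "port"=4, "mutual"=6, "are"=3, "homeless"=8, "herself"=7
Sum = 44, Count = 8
Average = 44/8 = 5.50
= avg=5.50, min=3, max=8


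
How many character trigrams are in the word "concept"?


Word: "concept" (length 7)
Number of 3-grams = length - 3 + 1 = 7 - 3 + 1
= 5


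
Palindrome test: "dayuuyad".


Word: "dayuuyad"
Reversed: "dayuuyad"
Forward == Backward? dayuuyad == dayuuyad
Palindrome = Yes


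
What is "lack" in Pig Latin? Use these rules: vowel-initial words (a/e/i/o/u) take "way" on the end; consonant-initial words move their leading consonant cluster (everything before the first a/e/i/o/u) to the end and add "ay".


Word: "lack"
Starts with consonant(s) → move to end, add 'ay'
Consonant cluster: "l"
Pig Latin = "acklay"


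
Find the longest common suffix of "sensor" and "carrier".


Word 1: "sensor"
Word 2: "carrier"
Comparing from end:
  Pos -1: 'r' == 'r'
  Pos -2: 'o' != 'e' (stop)
LCS = "r" (length 1)


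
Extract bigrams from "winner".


Word: "winner" (length 6)
Number of bigrams = 6 - 2 + 1 = 5
  Position 0: "wi"
  Position 1: "in"
  Position 2: "nn"
  Position 3: "ne"
  Position 4: "er"
Bigrams = "wi", "in", "nn", "ne", "er"


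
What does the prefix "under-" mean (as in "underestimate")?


Prefix: under-
As in: underestimate -> under- + estimate
Meaning = insufficient


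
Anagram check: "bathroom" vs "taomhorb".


Word 1: "bathroom" → sorted: abhmoort
Word 2: "taomhorb" → sorted: abhmoort
Same letters? abhmoort == abhmoort
Anagram = Yes


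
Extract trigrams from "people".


Word: "people" (length 6)
Number of trigrams = 6 - 3 + 1 = 4
  Position 0: "peo"
  Position 1: "eop"
  Position 2: "opl"
  Position 3: "ple"
Trigrams = "peo", "eop", "opl", "ple"


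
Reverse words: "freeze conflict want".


Original: "freeze conflict want"
Words (1..n): freeze | conflict | want
Reversed (n..1): want | conflict | freeze
Result = "want conflict freeze"


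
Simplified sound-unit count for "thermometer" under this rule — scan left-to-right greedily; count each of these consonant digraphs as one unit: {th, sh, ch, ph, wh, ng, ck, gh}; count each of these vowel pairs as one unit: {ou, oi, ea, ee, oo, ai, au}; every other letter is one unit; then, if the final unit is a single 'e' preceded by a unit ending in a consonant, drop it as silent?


Word: "thermometer" (11 letters)
Left-to-right scan:
  [1] 'th' (digraph)
  [2] 'e' (letter)
  [3] 'r' (letter)
  [4] 'm' (letter)
  [5] 'o' (letter)
  [6] 'm' (letter)
  [7] 'e' (letter)
  [8] 't' (letter)
  [9] 'e' (letter)
  [10] 'r' (letter)
Units from scan: 10
Sound units = 10 units


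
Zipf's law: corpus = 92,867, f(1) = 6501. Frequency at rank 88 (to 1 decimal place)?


Zipf's law: f(r) = f(1) / r
f(1) = 6501
f(88) = 6501 / 88
= 73.9 occurrences


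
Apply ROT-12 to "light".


Word: "light"
Shift: 12
Each letter → (letter + shift) mod 26:
  'l' (11) + 12 = 23 → 'x'
  'i' (8) + 12 = 20 → 'u'
  'g' (6) + 12 = 18 → 's'
  'h' (7) + 12 = 19 → 't'
  't' (19) + 12 = 5 → 'f'
Result = "xustf"


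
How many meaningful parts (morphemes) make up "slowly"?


Word: "slowly"
Morphemes: slow + -ly
Each morpheme carries meaning
= 2 morphemes


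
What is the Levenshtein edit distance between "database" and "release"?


Word 1: "database" (length 8)
Word 2: "release" (length 7)
One optimal edit sequence (insert/delete/substitute each cost 1):
  1. delete 'd'  (+1)
  2. substitute 'a' -> 'r'  (+1)
  3. substitute 't' -> 'e'  (+1)
  4. substitute 'a' -> 'l'  (+1)
  5. substitute 'b' -> 'e'  (+1)
  6. keep 'a'
  7. keep 's'
  8. keep 'e'
Total edit operations: 5
Edit distance = 5


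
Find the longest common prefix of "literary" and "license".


Word 1: "literary"
Word 2: "license"
Comparing from start:
  Pos 0: 'l' == 'l'
  Pos 1: 'i' == 'i'
  Pos 2: 't' != 'c' (stop)
LCP = "li" (length 2)


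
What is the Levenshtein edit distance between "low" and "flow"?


Word 1: "low" (length 3)
Word 2: "flow" (length 4)
One optimal edit sequence (insert/delete/substitute each cost 1):
  1. insert 'f'  (+1)
  2. keep 'l'
  3. keep 'o'
  4. keep 'w'
Total edit operations: 1
Edit distance = 1


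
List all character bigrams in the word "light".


Word: "light" (length 5)
Number of bigrams = 5 - 2 + 1 = 4
  Position 0: "li"
  Position 1: "ig"
  Position 2: "gh"
  Position 3: "ht"
Bigrams = "li", "ig", "gh", "ht"


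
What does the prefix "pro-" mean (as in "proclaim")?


Prefix: pro-
Example: proclaim (pro- + claim)
Meaning = forward / in favor of


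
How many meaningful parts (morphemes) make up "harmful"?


Word: "harmful"
Morphemes: harm / -ful
Each morpheme carries meaning
= 2 morphemes


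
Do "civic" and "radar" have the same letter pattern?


Pattern of "civic": [0, 1, 2, 1, 0]
Pattern of "radar": [0, 1, 2, 1, 0]
Patterns match
Same pattern = Yes


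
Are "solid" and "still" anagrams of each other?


Word 1: "solid" → sorted: dilos
Word 2: "still" → sorted: illst
Same letters? dilos != illst
Anagram = No


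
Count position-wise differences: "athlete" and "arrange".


Comparing character by character (same length = 7):
  Pos 0: 'a' vs 'a' =
  Pos 1: 't' vs 'r' !=
  Pos 2: 'h' vs 'r' !=
  Pos 3: 'l' vs 'a' !=
  Pos 4: 'e' vs 'n' !=
  Pos 5: 't' vs 'g' !=
  Pos 6: 'e' vs 'e' =
Hamming distance = 5


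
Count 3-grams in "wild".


Word: "wild" (length 4)
Number of 3-grams = length - 3 + 1 = 4 - 3 + 1
= 2


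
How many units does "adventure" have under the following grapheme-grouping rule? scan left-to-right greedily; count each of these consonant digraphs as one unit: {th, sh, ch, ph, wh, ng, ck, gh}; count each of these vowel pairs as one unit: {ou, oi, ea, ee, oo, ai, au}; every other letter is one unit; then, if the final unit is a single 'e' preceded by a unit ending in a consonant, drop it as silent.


Word: "adventure" (9 letters)
Left-to-right scan:
  1. 'a' (letter)
  2. 'd' (letter)
  3. 'v' (letter)
  4. 'e' (letter)
  5. 'n' (letter)
  6. 't' (letter)
  7. 'u' (letter)
  8. 'r' (letter)
  9. 'e' (letter)
Units from scan: 9
Final unit is 'e' after a consonant -> drop as silent (-1)
Sound units = 8 units


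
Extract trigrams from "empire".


Word: "empire" (length 6)
Number of trigrams = 6 - 3 + 1 = 4
  Position 0: "emp"
  Position 1: "mpi"
  Position 2: "pir"
  Position 3: "ire"
Trigrams = "emp", "mpi", "pir", "ire"


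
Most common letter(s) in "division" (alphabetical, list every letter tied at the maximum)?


Word: "division"
Letter counts:
  'd': 1
  'i': 3
  'n': 1
  'o': 1
  's': 1
  'v': 1
Maximum count = 3
Most frequent = 'i' (3 times each)


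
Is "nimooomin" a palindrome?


Word: "nimooomin"
Reversed: "nimooomin"
Forward == Backward? nimooomin == nimooomin
Palindrome = Yes


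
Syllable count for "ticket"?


Word: "ticket"
Syllable breakdown: tick / et
Counting: 2 parts
= 2 syllables


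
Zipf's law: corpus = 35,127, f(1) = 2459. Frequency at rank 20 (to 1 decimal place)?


Zipf's law: f(r) = f(1) / r
f(1) = 2459
f(20) = 2459 / 20
= 123.0 occurrences


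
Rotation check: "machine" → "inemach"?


Word: "machine", Candidate: "inemach"
Method: check if candidate is substring of word+word
"machinemachine" contains "inemach"? Yes
Is rotation = Yes


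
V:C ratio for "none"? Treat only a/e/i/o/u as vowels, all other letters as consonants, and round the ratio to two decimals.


Word: "none"
Vowels (a,e,i,o,u): 2
Consonants: 2
Ratio = 2/2
= 1.00


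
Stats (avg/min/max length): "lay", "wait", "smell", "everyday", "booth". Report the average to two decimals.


Lengths: "lay"=3, "wait"=4, "smell"=5, "everyday"=8, "booth"=5
Sum = 25, Count = 5
Average = 25/5 = 5.00
= avg=5.00, min=3, max=8


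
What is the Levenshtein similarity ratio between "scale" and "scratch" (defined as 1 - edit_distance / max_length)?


Word 1: "scale" (length 5)
Word 2: "scratch" (length 7)
One optimal edit sequence:
  1. keep 's'
  2. keep 'c'
  3. insert 'r'  (+1)
  4. keep 'a'
  5. insert 't'  (+1)
  6. substitute 'l' -> 'c'  (+1)
  7. substitute 'e' -> 'h'  (+1)
Edit distance = 4
Max length = max(5, 7) = 7
Similarity = 1 - 4/7
= 0.4286


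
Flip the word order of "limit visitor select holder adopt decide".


Original: "limit visitor select holder adopt decide"
Words (1..n): limit | visitor | select | holder | adopt | decide
Reversed (n..1): decide | adopt | holder | select | visitor | limit
Result = "decide adopt holder select visitor limit"


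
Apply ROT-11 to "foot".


Word: "foot"
Shift: 11
Each letter → (letter + shift) mod 26:
  'f' (5) + 11 = 16 → 'q'
  'o' (14) + 11 = 25 → 'z'
  'o' (14) + 11 = 25 → 'z'
  't' (19) + 11 = 4 → 'e'
Result = "qzze"


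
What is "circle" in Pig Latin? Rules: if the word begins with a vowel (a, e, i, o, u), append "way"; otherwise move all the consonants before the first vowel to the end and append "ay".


Word: "circle"
Starts with consonant(s) → move to end, add 'ay'
Consonant cluster: "c"
Pig Latin = "irclecay"


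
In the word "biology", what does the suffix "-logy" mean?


Suffix: -logy
As in: biology -> bio- + -logy
Meaning = study of


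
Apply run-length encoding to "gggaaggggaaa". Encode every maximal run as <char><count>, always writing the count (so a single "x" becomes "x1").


String: "gggaaggggaaa"
Scanning for consecutive runs:
  'g' x 3
  'a' x 2
  'g' x 4
  'a' x 3
RLE = "g3a2g4a3"


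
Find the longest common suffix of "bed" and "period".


Word 1: "bed"
Word 2: "period"
Comparing from end:
  Pos -1: 'd' == 'd'
  Pos -2: 'e' != 'o' (stop)
LCS = "d" (length 1)


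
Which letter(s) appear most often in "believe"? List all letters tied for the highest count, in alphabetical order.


Word: "believe"
Letter counts:
  'b': 1
  'e': 3
  'i': 1
  'l': 1
  'v': 1
Maximum count = 3
Most frequent = 'e' (3 times each)


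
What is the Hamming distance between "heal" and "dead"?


Comparing character by character (same length = 4):
  Pos 0: 'h' vs 'd' !=
  Pos 1: 'e' vs 'e' =
  Pos 2: 'a' vs 'a' =
  Pos 3: 'l' vs 'd' !=
Hamming distance = 2


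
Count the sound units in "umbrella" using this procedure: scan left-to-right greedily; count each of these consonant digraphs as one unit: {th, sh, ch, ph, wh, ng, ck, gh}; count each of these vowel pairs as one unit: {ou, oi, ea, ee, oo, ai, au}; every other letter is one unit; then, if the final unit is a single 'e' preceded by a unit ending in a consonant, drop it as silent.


Word: "umbrella" (8 letters)
Left-to-right scan:
  [1] 'u' (letter)
  [2] 'm' (letter)
  [3] 'b' (letter)
  [4] 'r' (letter)
  [5] 'e' (letter)
  [6] 'l' (letter)
  [7] 'l' (letter)
  [8] 'a' (letter)
Units from scan: 8
Sound units = 8 units


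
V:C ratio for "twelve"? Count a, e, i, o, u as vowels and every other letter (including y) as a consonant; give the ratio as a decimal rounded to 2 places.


Word: "twelve"
Vowels (a,e,i,o,u): 2
Consonants: 4
Ratio = 2/4
= 0.50


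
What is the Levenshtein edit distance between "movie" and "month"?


Word 1: "movie" (length 5)
Word 2: "month" (length 5)
One optimal edit sequence (insert/delete/substitute each cost 1):
  1. keep 'm'
  2. keep 'o'
  3. substitute 'v' -> 'n'  (+1)
  4. substitute 'i' -> 't'  (+1)
  5. substitute 'e' -> 'h'  (+1)
Total edit operations: 3
Edit distance = 3


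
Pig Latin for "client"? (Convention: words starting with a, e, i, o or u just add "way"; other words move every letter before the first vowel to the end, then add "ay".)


Word: "client"
Starts with consonant(s) → move to end, add 'ay'
Consonant cluster: "cl"
Pig Latin = "ientclay"


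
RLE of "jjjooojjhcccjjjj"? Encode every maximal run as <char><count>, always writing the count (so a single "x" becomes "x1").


String: "jjjooojjhcccjjjj"
Scanning for consecutive runs:
  'j' x 3
  'o' x 3
  'j' x 2
  'h' x 1
  'c' x 3
  'j' x 4
RLE = "j3o3j2h1c3j4"


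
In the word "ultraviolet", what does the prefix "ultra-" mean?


Prefix: ultra-
Example: ultraviolet (ultra- + violet)
Meaning = beyond


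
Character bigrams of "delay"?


Word: "delay" (length 5)
Number of bigrams = 5 - 2 + 1 = 4
  Position 0: "de"
  Position 1: "el"
  Position 2: "la"
  Position 3: "ay"
Bigrams = "de", "el", "la", "ay"


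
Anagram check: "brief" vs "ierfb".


Word 1: "brief" → sorted: befir
Word 2: "ierfb" → sorted: befir
Same letters? befir == befir
Anagram = Yes


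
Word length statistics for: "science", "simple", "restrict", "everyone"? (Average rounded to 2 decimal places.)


Lengths: "science"=7, "simple"=6, "restrict"=8, "everyone"=8
Sum = 29, Count = 4
Average = 29/4 = 7.25
= avg=7.25, min=6, max=8


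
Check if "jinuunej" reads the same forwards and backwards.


Word: "jinuunej"
Reversed: "jenuunij"
Forward == Backward? jinuunej != jenuunij
Palindrome = No


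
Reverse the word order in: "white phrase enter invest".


Original: "white phrase enter invest"
Words (1..n): white | phrase | enter | invest
Reversed (n..1): invest | enter | phrase | white
Result = "invest enter phrase white"


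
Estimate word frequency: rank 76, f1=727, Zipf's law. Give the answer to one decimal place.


Zipf's law: f(r) = f(1) / r
f(1) = 727
f(76) = 727 / 76
= 9.6 occurrences


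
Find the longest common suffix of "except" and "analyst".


Word 1: "except"
Word 2: "analyst"
Comparing from end:
  Pos -1: 't' == 't'
  Pos -2: 'p' != 's' (stop)
LCS = "t" (length 1)


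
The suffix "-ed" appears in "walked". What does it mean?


Suffix: -ed
Example: walked = walk + -ed
Meaning = past tense


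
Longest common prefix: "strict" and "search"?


Word 1: "strict"
Word 2: "search"
Comparing from start:
  Pos 0: 's' == 's'
  Pos 1: 't' != 'e' (stop)
LCP = "s" (length 1)


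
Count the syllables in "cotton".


Word: "cotton"
Syllable breakdown: cot · ton
Counting: 2 parts
= 2 syllables


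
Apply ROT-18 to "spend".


Word: "spend"
Shift: 18
Each letter → (letter + shift) mod 26:
  's' (18) + 18 = 10 → 'k'
  'p' (15) + 18 = 7 → 'h'
  'e' (4) + 18 = 22 → 'w'
  'n' (13) + 18 = 5 → 'f'
  'd' (3) + 18 = 21 → 'v'
Result = "khwfv"


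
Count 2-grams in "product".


Word: "product" (length 7)
Number of 2-grams = length - 2 + 1 = 7 - 2 + 1
= 6


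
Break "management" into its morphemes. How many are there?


Word: "management"
Morphemes: manage + -ment
Each morpheme carries meaning
= 2 morphemes


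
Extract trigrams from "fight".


Word: "fight" (length 5)
Number of trigrams = 5 - 3 + 1 = 3
  Position 0: "fig"
  Position 1: "igh"
  Position 2: "ght"
Trigrams = "fig", "igh", "ght"


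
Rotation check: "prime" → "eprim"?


Word: "prime", Candidate: "eprim"
Method: check if candidate is substring of word+word
"primeprime" contains "eprim"? Yes
Is rotation = Yes


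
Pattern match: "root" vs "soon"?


Pattern of "root": [0, 1, 1, 2]
Pattern of "soon": [0, 1, 1, 2]
Patterns match
Same pattern = Yes


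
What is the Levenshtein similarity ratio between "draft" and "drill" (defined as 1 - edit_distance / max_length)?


Word 1: "draft" (length 5)
Word 2: "drill" (length 5)
One optimal edit sequence:
  1. keep 'd'
  2. keep 'r'
  3. substitute 'a' -> 'i'  (+1)
  4. substitute 'f' -> 'l'  (+1)
  5. substitute 't' -> 'l'  (+1)
Edit distance = 3
Max length = max(5, 5) = 5
Similarity = 1 - 3/5
= 0.4000


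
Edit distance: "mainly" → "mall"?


Word 1: "mainly" (length 6)
Word 2: "mall" (length 4)
One optimal edit sequence (insert/delete/substitute each cost 1):
  1. keep 'm'
  2. keep 'a'
  3. delete 'i'  (+1)
  4. delete 'n'  (+1)
  5. keep 'l'
  6. substitute 'y' -> 'l'  (+1)
Total edit operations: 3
Edit distance = 3


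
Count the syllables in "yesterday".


Word: "yesterday"
Syllable breakdown: yes / ter / day
Counting: 3 parts
= 3 syllables


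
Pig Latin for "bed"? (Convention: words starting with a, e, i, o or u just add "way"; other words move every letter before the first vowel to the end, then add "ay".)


Word: "bed"
Starts with consonant(s) → move to end, add 'ay'
Consonant cluster: "b"
Pig Latin = "edbay"


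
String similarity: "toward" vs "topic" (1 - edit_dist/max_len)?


Word 1: "toward" (length 6)
Word 2: "topic" (length 5)
One optimal edit sequence:
  1. keep 't'
  2. keep 'o'
  3. delete 'w'  (+1)
  4. substitute 'a' -> 'p'  (+1)
  5. substitute 'r' -> 'i'  (+1)
  6. substitute 'd' -> 'c'  (+1)
Edit distance = 4
Max length = max(6, 5) = 6
Similarity = 1 - 4/6
= 0.3333


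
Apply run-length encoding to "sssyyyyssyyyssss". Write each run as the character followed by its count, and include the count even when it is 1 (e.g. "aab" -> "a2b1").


String: "sssyyyyssyyyssss"
Scanning for consecutive runs:
  's' x 3
  'y' x 4
  's' x 2
  'y' x 3
  's' x 4
RLE = "s3y4s2y3s4"


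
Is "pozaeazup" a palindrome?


Word: "pozaeazup"
Reversed: "puzaeazop"
Forward == Backward? pozaeazup != puzaeazop
Palindrome = No


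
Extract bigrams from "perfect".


Word: "perfect" (length 7)
Number of bigrams = 7 - 2 + 1 = 6
  Position 0: "pe"
  Position 1: "er"
  Position 2: "rf"
  Position 3: "fe"
  Position 4: "ec"
  Position 5: "ct"
Bigrams = "pe", "er", "rf", "fe", "ec", "ct"


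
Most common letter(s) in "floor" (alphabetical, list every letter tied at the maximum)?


Word: "floor"
Letter counts:
  'f': 1
  'l': 1
  'o': 2
  'r': 1
Maximum count = 2
Most frequent = 'o' (2 times each)


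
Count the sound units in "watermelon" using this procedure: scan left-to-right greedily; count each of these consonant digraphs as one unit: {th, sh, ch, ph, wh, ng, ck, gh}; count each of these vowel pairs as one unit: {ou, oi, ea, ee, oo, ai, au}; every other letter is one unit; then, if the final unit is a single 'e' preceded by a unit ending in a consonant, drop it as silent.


Word: "watermelon" (10 letters)
Left-to-right scan:
  [1] 'w' (letter)
  [2] 'a' (letter)
  [3] 't' (letter)
  [4] 'e' (letter)
  [5] 'r' (letter)
  [6] 'm' (letter)
  [7] 'e' (letter)
  [8] 'l' (letter)
  [9] 'o' (letter)
  [10] 'n' (letter)
Units from scan: 10
Sound units = 10 units


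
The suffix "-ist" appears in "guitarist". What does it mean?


Suffix: -ist
Example: guitarist = guitar + -ist
Meaning = one who practices


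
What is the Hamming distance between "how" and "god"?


Comparing character by character (same length = 3):
  Pos 0: 'h' vs 'g' !=
  Pos 1: 'o' vs 'o' =
  Pos 2: 'w' vs 'd' !=
Hamming distance = 2


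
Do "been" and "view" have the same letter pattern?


Pattern of "been": [0, 1, 1, 2]
Pattern of "view": [0, 1, 2, 3]
Patterns do not match
Same pattern = No


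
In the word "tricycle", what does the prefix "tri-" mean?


Prefix: tri-
Example: tricycle (tri- + cycle)
Meaning = three


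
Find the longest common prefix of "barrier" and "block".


Word 1: "barrier"
Word 2: "block"
Comparing from start:
  Pos 0: 'b' == 'b'
  Pos 1: 'a' != 'l' (stop)
LCP = "b" (length 1)


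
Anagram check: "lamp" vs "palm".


Word 1: "lamp" → sorted: almp
Word 2: "palm" → sorted: almp
Same letters? almp == almp
Anagram = Yes


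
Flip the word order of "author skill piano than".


Original: "author skill piano than"
Words (1..n): author | skill | piano | than
Reversed (n..1): than | piano | skill | author
Result = "than piano skill author"


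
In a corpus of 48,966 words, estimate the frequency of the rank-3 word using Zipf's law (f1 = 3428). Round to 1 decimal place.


Zipf's law: f(r) = f(1) / r
f(1) = 3428
f(3) = 3428 / 3
= 1142.7 occurrences


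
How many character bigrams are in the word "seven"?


Word: "seven" (length 5)
Number of 2-grams = length - 2 + 1 = 5 - 2 + 1
= 4


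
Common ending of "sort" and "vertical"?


Word 1: "sort"
Word 2: "vertical"
Comparing from end:
  Pos -1: 't' != 'l' (stop)
LCS = "" (length 0)


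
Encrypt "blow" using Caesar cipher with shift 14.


Word: "blow"
Shift: 14
Each letter → (letter + shift) mod 26:
  'b' (1) + 14 = 15 → 'p'
  'l' (11) + 14 = 25 → 'z'
  'o' (14) + 14 = 2 → 'c'
  'w' (22) + 14 = 10 → 'k'
Result = "pzck"


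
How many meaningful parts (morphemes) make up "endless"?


Word: "endless"
Morphemes: end | -less
Each morpheme carries meaning
= 2 morphemes


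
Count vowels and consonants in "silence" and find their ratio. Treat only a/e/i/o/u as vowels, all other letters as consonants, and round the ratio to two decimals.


Word: "silence"
Vowels (a,e,i,o,u): 3
Consonants: 4
Ratio = 3/4
= 0.75


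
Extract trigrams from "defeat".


Word: "defeat" (length 6)
Number of trigrams = 6 - 3 + 1 = 4
  Position 0: "def"
  Position 1: "efe"
  Position 2: "fea"
  Position 3: "eat"
Trigrams = "def", "efe", "fea", "eat"


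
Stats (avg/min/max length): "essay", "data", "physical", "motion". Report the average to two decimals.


Lengths: "essay"=5, "data"=4, "physical"=8, "motion"=6
Sum = 23, Count = 4
Average = 23/4 = 5.75
= avg=5.75, min=4, max=8


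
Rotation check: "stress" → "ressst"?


Word: "stress", Candidate: "ressst"
Method: check if candidate is substring of word+word
"stressstress" contains "ressst"? Yes
Is rotation = Yes


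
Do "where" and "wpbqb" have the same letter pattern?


Pattern of "where": [0, 1, 2, 3, 2]
Pattern of "wpbqb": [0, 1, 2, 3, 2]
Patterns match
Same pattern = Yes


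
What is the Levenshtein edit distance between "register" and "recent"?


Word 1: "register" (length 8)
Word 2: "recent" (length 6)
One optimal edit sequence (insert/delete/substitute each cost 1):
  1. keep 'r'
  2. keep 'e'
  3. substitute 'g' -> 'c'  (+1)
  4. substitute 'i' -> 'e'  (+1)
  5. substitute 's' -> 'n'  (+1)
  6. keep 't'
  7. delete 'e'  (+1)
  8. delete 'r'  (+1)
Total edit operations: 5
Edit distance = 5


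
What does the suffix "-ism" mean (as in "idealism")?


Suffix: -ism
As in: idealism -> ideal + -ism
Meaning = belief / practice


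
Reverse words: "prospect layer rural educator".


Original: "prospect layer rural educator"
Words (1..n): prospect | layer | rural | educator
Reversed (n..1): educator | rural | layer | prospect
Result = "educator rural layer prospect"
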